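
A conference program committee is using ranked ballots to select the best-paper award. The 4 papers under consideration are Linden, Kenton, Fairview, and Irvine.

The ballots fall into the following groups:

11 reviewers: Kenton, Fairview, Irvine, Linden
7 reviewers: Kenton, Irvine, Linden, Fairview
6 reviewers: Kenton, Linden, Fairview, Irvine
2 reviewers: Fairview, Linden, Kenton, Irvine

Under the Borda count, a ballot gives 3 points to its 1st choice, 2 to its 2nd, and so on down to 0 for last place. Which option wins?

Kenton

Borda scores:
  Linden: 11·0 + 7·1 + 6·2 + 2·2 = 23
  Kenton: 11·3 + 7·3 + 6·3 + 2·1 = 74
  Fairview: 11·2 + 7·0 + 6·1 + 2·3 = 34
  Irvine: 11·1 + 7·2 + 6·0 + 2·0 = 25
Kenton has the highest total.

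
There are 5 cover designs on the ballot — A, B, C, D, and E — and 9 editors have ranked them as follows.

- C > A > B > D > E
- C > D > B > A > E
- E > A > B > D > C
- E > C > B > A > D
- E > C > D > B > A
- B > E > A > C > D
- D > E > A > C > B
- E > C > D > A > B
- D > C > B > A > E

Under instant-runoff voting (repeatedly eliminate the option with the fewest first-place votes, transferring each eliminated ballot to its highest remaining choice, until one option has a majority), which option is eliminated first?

Round 1: E 4, C 2, D 2, B 1, A 0. A has the fewest and is eliminated.
Round 2: E 4, C 2, D 2, B 1. B has the fewest and is eliminated.
Round 3: E 5, C 2, D 2. E has a majority.

A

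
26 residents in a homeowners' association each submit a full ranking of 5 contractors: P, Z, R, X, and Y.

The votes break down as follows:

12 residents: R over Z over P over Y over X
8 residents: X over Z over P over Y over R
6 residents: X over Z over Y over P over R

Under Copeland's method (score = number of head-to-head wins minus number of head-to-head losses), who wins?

Pairwise results:
  P vs Z: Z wins 26–0.
  P vs R: P wins 14–12.
  P vs X: X wins 14–12.
  P vs Y: P wins 20–6.
  Z vs R: Z wins 14–12.
  Z vs X: X wins 14–12.
  Z vs Y: Z wins 26–0.
  R vs X: X wins 14–12.
  R vs Y: Y wins 14–12.
  X vs Y: X wins 14–12.
Copeland scores (wins − losses):
  P: 2 − 2 = 0
  Z: 3 − 1 = 2
  R: 0 − 4 = -4
  X: 4 − 0 = 4
  Y: 1 − 3 = -2
X has the best Copeland score.

X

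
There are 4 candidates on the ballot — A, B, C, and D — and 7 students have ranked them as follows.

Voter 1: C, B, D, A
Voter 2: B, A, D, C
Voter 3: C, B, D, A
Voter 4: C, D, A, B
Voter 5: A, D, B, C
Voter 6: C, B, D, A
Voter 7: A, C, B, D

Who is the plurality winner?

C

First-place vote totals:
  A: 2
  B: 1
  C: 4
  D: 0
C has the most first-place votes.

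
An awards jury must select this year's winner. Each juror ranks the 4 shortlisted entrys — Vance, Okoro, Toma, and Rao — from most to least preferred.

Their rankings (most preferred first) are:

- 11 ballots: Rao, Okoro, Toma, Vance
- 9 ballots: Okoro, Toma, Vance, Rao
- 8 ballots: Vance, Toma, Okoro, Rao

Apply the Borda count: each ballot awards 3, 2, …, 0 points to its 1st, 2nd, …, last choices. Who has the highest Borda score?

Borda scores:
  Vance: 11·0 + 9·1 + 8·3 = 33
  Okoro: 11·2 + 9·3 + 8·1 = 57
  Toma: 11·1 + 9·2 + 8·2 = 45
  Rao: 11·3 + 9·0 + 8·0 = 33
Okoro has the highest total.

Okoro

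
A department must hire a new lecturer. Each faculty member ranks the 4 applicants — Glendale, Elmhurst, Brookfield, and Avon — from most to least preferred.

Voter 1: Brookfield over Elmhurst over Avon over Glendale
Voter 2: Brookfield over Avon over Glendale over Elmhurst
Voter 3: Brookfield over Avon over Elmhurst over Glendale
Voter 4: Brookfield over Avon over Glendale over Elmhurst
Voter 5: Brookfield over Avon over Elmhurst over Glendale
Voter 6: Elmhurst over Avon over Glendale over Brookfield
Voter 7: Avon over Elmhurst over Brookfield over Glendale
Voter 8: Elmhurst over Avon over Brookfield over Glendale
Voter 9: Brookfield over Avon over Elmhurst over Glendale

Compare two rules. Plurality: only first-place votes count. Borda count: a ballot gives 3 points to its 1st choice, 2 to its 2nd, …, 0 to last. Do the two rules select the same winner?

Yes

Plurality first-place counts: Glendale 0, Elmhurst 2, Brookfield 6, Avon 1 → Brookfield.
Borda totals: Glendale 3, Elmhurst 13, Brookfield 20, Avon 18 → Brookfield.
The two rules agree on Brookfield.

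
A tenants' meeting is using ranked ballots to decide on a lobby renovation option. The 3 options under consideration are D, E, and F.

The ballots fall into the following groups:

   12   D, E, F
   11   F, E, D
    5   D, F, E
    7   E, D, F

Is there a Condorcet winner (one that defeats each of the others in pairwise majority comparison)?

Yes

Head-to-head results (35 voters total):
D vs E: E wins 18–17.
D vs F: D wins 24–11.
E vs F: E wins 19–16.
E beats each rival — D (18–17), F (19–16) — so E is the Condorcet winner.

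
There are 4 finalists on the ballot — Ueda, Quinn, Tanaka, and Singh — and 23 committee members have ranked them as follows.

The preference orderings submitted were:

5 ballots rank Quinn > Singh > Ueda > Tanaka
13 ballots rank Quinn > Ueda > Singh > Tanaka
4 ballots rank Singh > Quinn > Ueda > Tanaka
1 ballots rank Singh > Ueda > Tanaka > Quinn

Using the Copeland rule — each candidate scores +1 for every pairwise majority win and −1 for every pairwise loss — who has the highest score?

Pairwise results:
  Ueda vs Quinn: Quinn wins 22–1.
  Ueda vs Tanaka: Ueda wins 23–0.
  Ueda vs Singh: Ueda wins 13–10.
  Quinn vs Tanaka: Quinn wins 22–1.
  Quinn vs Singh: Quinn wins 18–5.
  Tanaka vs Singh: Singh wins 23–0.
Copeland scores (wins − losses):
  Ueda: 2 − 1 = 1
  Quinn: 3 − 0 = 3
  Tanaka: 0 − 3 = -3
  Singh: 1 − 2 = -1
Quinn has the best Copeland score.

Quinn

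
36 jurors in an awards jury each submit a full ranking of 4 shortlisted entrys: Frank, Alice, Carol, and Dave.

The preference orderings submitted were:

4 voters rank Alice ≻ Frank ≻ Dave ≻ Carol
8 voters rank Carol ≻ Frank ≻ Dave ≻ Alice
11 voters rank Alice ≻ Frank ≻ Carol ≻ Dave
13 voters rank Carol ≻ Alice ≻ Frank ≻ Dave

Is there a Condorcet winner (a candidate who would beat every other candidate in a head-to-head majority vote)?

Yes

Head-to-head results (36 voters total):
Frank vs Alice: Alice wins 28–8.
Frank vs Carol: Carol wins 21–15.
Frank vs Dave: Frank wins 36–0.
Alice vs Carol: Carol wins 21–15.
Alice vs Dave: Alice wins 28–8.
Carol vs Dave: Carol wins 32–4.
Carol beats each rival — Frank (21–15), Alice (21–15), Dave (32–4) — so Carol is the Condorcet winner.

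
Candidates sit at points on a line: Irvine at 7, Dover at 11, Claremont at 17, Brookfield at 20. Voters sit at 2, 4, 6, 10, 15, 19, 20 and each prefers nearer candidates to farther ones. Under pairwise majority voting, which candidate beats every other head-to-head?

Dover

With single-peaked preferences on a line, the Condorcet winner is the candidate closest to the median voter.
The median voter (position 10) is closest to Dover at 11.
Check: Dover vs Claremont — voters closer to Dover: 4 of 7.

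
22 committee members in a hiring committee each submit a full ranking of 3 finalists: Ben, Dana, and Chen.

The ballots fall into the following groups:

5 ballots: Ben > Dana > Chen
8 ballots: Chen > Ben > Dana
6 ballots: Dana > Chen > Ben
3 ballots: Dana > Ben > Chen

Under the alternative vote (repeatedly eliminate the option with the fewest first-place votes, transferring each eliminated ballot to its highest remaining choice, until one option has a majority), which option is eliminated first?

Round 1: Dana 9, Chen 8, Ben 5. Ben has the fewest and is eliminated.
Round 2: Dana 14, Chen 8. Dana has a majority.

Ben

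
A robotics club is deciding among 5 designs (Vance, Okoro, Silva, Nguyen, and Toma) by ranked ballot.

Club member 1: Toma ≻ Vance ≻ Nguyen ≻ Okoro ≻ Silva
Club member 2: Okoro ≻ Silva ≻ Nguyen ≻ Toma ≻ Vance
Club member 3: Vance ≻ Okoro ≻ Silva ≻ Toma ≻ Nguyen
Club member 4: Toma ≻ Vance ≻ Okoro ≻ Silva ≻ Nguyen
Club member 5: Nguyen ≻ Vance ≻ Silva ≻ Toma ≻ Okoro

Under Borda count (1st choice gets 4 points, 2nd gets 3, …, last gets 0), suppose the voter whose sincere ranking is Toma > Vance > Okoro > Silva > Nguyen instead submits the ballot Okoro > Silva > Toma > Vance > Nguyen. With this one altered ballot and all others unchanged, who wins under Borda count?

Borda totals with the altered ballot: Vance 11, Okoro 12, Silva 10, Nguyen 8, Toma 9.
The switch changes the winner from Vance to Okoro.

Okoro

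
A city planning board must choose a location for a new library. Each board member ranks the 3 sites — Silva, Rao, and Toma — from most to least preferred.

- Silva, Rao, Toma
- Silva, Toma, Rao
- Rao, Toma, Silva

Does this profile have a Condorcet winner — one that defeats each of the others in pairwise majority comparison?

Head-to-head results (3 voters total):
Silva vs Rao: Silva wins 2–1.
Silva vs Toma: Silva wins 2–1.
Rao vs Toma: Rao wins 2–1.
Silva beats each rival — Rao (2–1), Toma (2–1) — so Silva is the Condorcet winner.

Yes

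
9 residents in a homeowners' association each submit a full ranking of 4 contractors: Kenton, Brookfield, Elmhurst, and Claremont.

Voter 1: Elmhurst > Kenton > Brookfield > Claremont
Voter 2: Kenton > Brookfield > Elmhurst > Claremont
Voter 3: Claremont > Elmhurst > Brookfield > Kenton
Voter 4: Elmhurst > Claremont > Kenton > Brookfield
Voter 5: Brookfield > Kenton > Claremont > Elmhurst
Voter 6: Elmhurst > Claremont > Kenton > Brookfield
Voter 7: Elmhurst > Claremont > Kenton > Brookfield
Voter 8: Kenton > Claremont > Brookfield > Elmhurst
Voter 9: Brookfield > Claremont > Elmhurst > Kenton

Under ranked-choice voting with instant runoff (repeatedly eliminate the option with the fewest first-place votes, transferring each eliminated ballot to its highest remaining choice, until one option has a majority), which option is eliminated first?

Claremont

Round 1: Elmhurst 4, Kenton 2, Brookfield 2, Claremont 1. Claremont has the fewest and is eliminated.
Round 2: Elmhurst 5, Kenton 2, Brookfield 2. Elmhurst has a majority.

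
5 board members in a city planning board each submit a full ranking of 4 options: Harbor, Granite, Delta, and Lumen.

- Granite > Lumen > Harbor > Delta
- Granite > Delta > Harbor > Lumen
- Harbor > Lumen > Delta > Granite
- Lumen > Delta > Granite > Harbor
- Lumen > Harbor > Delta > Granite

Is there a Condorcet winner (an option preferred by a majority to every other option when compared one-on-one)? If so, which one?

Head-to-head results (5 voters total):
Harbor vs Granite: Granite wins 3–2.
Harbor vs Delta: Harbor wins 3–2.
Harbor vs Lumen: Lumen wins 3–2.
Granite vs Delta: Delta wins 3–2.
Granite vs Lumen: Lumen wins 3–2.
Delta vs Lumen: Lumen wins 4–1.
Lumen beats each rival — Harbor (3–2), Granite (3–2), Delta (4–1) — so Lumen is the Condorcet winner.

Lumen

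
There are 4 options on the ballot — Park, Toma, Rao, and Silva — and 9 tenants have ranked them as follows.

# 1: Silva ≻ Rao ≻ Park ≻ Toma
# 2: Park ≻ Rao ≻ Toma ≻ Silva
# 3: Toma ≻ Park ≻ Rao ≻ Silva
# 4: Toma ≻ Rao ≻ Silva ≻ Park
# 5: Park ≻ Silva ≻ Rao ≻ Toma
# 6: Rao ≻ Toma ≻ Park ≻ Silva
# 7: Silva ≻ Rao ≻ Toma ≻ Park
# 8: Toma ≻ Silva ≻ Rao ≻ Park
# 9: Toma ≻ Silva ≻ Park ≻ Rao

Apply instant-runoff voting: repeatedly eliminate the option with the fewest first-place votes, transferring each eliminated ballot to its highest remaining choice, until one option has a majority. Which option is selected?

Round 1: Toma 4, Park 2, Silva 2, Rao 1. Rao has the fewest and is eliminated.
Round 2: Toma 5, Park 2, Silva 2. Toma has a majority.

Toma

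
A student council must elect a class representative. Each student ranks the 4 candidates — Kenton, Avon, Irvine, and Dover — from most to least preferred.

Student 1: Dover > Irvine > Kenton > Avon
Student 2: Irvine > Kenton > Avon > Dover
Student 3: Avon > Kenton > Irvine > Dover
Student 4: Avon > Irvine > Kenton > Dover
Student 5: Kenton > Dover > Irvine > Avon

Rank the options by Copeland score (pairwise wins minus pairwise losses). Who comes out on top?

Irvine

Pairwise results:
  Kenton vs Avon: Kenton wins 3–2.
  Kenton vs Irvine: Irvine wins 3–2.
  Kenton vs Dover: Kenton wins 4–1.
  Avon vs Irvine: Irvine wins 3–2.
  Avon vs Dover: Avon wins 3–2.
  Irvine vs Dover: Irvine wins 3–2.
Copeland scores (wins − losses):
  Kenton: 2 − 1 = 1
  Avon: 1 − 2 = -1
  Irvine: 3 − 0 = 3
  Dover: 0 − 3 = -3
Irvine has the best Copeland score.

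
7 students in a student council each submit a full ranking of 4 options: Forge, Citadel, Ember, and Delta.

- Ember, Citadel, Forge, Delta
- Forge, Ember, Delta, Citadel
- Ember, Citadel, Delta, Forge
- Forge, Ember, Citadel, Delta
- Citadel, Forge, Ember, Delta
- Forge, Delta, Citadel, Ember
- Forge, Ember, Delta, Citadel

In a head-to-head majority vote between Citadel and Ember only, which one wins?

Ballots ranking Citadel above Ember: 2.
Ballots ranking Ember above Citadel: 5.
Ember wins the head-to-head, 5–2.

Ember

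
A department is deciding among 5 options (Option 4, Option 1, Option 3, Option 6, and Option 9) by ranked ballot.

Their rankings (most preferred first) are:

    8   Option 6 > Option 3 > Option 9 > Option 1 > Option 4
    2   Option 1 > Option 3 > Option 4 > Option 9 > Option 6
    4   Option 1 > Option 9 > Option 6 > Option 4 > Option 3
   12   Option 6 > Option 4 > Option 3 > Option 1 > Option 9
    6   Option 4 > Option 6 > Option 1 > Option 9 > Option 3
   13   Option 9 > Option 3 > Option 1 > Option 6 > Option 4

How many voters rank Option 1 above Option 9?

Ballots ranking Option 1 above Option 9: 2+4+12+6 = 24.
Ballots ranking Option 9 above Option 1: 8+13 = 21.
So 24 of 45 voters prefer Option 1 to Option 9.

24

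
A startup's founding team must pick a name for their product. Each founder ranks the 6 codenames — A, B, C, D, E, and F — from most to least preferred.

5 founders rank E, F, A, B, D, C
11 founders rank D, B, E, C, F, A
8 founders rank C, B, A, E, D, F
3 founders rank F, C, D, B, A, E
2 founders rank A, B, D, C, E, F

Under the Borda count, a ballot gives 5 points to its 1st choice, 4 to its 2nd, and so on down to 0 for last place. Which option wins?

B

Borda scores:
  A: 5·3 + 11·0 + 8·3 + 3·1 + 2·5 = 52
  B: 5·2 + 11·4 + 8·4 + 3·2 + 2·4 = 100
  C: 5·0 + 11·2 + 8·5 + 3·4 + 2·2 = 78
  D: 5·1 + 11·5 + 8·1 + 3·3 + 2·3 = 83
  E: 5·5 + 11·3 + 8·2 + 3·0 + 2·1 = 76
  F: 5·4 + 11·1 + 8·0 + 3·5 + 2·0 = 46
B has the highest total.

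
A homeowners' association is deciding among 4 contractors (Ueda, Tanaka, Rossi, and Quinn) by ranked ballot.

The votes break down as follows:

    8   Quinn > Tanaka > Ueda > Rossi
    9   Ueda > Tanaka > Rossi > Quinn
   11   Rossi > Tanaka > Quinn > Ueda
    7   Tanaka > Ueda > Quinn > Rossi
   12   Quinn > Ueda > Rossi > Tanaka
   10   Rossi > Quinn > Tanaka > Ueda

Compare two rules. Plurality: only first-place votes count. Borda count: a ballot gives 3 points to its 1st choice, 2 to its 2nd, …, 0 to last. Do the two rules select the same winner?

No

Plurality first-place counts: Ueda 9, Tanaka 7, Rossi 21, Quinn 20 → Rossi.
Borda totals: Ueda 73, Tanaka 87, Rossi 84, Quinn 98 → Quinn.
The two rules disagree: plurality picks Rossi, Borda picks Quinn.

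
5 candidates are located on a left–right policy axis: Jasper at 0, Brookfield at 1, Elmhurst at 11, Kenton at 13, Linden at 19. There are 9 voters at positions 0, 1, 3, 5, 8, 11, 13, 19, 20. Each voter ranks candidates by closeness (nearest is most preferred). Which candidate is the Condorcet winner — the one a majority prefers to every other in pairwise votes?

With single-peaked preferences on a line, the Condorcet winner is the candidate closest to the median voter.
The median voter (position 8) is closest to Elmhurst at 11.
Check: Elmhurst vs Brookfield — voters closer to Elmhurst: 5 of 9.

Elmhurst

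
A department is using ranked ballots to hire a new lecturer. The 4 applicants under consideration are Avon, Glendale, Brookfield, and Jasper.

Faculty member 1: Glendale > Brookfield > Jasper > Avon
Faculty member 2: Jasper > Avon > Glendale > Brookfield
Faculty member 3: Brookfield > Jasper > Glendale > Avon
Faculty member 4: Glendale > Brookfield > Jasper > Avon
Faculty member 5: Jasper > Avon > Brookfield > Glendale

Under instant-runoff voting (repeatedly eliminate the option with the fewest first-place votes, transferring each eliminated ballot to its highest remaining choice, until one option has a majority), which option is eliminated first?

Round 1: Glendale 2, Jasper 2, Brookfield 1, Avon 0. Avon has the fewest and is eliminated.
Round 2: Glendale 2, Jasper 2, Brookfield 1. Brookfield has the fewest and is eliminated.
Round 3: Jasper 3, Glendale 2. Jasper has a majority.

Avon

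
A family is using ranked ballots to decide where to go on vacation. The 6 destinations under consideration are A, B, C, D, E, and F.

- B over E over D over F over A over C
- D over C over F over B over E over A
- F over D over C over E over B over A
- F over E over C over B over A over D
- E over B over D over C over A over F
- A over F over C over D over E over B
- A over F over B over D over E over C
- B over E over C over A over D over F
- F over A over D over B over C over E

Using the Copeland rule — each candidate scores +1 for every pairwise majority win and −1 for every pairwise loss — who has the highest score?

Pairwise results:
  A vs B: B wins 6–3.
  A vs C: C wins 5–4.
  A vs D: A wins 5–4.
  A vs E: E wins 6–3.
  A vs F: F wins 5–4.
  B vs C: B wins 5–4.
  B vs D: B wins 5–4.
  B vs E: B wins 5–4.
  B vs F: F wins 6–3.
  C vs D: D wins 6–3.
  C vs E: E wins 5–4.
  C vs F: F wins 6–3.
  D vs E: D wins 5–4.
  D vs F: F wins 5–4.
  E vs F: F wins 6–3.
Copeland scores (wins − losses):
  A: 1 − 4 = -3
  B: 4 − 1 = 3
  C: 1 − 4 = -3
  D: 2 − 3 = -1
  E: 2 − 3 = -1
  F: 5 − 0 = 5
F has the best Copeland score.

F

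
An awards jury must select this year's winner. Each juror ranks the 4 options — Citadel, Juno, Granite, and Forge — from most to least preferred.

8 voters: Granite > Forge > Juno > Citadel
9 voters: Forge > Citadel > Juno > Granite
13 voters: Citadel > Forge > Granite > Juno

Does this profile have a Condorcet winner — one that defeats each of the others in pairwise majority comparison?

Head-to-head results (30 voters total):
Citadel vs Juno: Citadel wins 22–8.
Citadel vs Granite: Citadel wins 22–8.
Citadel vs Forge: Forge wins 17–13.
Juno vs Granite: Granite wins 21–9.
Juno vs Forge: Forge wins 30–0.
Granite vs Forge: Forge wins 22–8.
Forge beats each rival — Citadel (17–13), Juno (30–0), Granite (22–8) — so Forge is the Condorcet winner.

Yes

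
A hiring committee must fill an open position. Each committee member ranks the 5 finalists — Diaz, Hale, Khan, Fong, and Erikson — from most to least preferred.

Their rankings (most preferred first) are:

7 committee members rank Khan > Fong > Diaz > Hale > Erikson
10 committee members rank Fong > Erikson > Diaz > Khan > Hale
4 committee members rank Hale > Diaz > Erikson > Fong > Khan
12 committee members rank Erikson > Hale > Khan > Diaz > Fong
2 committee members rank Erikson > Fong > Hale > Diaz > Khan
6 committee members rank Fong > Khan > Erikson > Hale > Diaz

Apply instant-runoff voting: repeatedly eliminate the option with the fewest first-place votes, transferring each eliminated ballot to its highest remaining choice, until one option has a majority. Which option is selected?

Round 1: Fong 16, Erikson 14, Khan 7, Hale 4, Diaz 0. Diaz has the fewest and is eliminated.
Round 2: Fong 16, Erikson 14, Khan 7, Hale 4. Hale has the fewest and is eliminated.
Round 3: Erikson 18, Fong 16, Khan 7. Khan has the fewest and is eliminated.
Round 4: Fong 23, Erikson 18. Fong has a majority.

Fong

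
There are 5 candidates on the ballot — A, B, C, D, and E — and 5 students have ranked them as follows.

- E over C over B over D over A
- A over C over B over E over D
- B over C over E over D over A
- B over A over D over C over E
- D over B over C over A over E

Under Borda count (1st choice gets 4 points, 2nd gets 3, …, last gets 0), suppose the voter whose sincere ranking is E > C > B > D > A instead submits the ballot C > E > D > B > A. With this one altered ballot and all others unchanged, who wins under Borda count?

Borda totals with the altered ballot: A 8, B 14, C 13, D 9, E 6.
The winner is unchanged: still B.

B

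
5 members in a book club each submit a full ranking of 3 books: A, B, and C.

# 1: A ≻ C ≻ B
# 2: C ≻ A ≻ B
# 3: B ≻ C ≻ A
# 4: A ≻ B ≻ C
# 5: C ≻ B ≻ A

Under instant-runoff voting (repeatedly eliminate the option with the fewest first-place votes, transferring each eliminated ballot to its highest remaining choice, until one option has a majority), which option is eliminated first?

Round 1: A 2, C 2, B 1. B has the fewest and is eliminated.
Round 2: C 3, A 2. C has a majority.

B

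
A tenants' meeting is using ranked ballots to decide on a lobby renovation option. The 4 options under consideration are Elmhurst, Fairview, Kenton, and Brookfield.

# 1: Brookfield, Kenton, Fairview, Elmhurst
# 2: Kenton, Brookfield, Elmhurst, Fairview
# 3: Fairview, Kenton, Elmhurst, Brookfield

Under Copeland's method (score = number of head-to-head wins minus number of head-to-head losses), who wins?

Kenton

Pairwise results:
  Elmhurst vs Fairview: Fairview wins 2–1.
  Elmhurst vs Kenton: Kenton wins 3–0.
  Elmhurst vs Brookfield: Brookfield wins 2–1.
  Fairview vs Kenton: Kenton wins 2–1.
  Fairview vs Brookfield: Brookfield wins 2–1.
  Kenton vs Brookfield: Kenton wins 2–1.
Copeland scores (wins − losses):
  Elmhurst: 0 − 3 = -3
  Fairview: 1 − 2 = -1
  Kenton: 3 − 0 = 3
  Brookfield: 2 − 1 = 1
Kenton has the best Copeland score.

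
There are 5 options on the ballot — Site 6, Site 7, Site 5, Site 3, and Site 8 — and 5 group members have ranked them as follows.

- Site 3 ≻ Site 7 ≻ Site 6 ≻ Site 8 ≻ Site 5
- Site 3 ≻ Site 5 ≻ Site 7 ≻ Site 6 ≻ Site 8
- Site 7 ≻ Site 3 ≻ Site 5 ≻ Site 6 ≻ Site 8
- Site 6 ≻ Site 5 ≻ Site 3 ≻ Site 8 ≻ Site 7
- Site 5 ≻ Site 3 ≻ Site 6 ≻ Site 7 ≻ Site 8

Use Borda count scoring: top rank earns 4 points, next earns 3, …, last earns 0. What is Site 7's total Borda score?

Borda scores:
  Site 6: 2 + 1 + 1 + 4 + 2 = 10
  Site 7: 3 + 2 + 4 + 0 + 1 = 10
  Site 5: 0 + 3 + 2 + 3 + 4 = 12
  Site 3: 4 + 4 + 3 + 2 + 3 = 16
  Site 8: 1 + 0 + 0 + 1 + 0 = 2

10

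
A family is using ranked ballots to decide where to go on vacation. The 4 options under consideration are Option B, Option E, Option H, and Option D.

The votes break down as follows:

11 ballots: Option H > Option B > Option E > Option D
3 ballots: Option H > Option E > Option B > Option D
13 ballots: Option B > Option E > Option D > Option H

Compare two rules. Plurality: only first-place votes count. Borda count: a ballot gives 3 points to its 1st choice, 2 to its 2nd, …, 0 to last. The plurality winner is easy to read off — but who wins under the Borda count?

Plurality first-place counts: Option B 13, Option E 0, Option H 14, Option D 0 → Option H.
Borda totals: Option B 64, Option E 43, Option H 42, Option D 13 → Option B.

Option B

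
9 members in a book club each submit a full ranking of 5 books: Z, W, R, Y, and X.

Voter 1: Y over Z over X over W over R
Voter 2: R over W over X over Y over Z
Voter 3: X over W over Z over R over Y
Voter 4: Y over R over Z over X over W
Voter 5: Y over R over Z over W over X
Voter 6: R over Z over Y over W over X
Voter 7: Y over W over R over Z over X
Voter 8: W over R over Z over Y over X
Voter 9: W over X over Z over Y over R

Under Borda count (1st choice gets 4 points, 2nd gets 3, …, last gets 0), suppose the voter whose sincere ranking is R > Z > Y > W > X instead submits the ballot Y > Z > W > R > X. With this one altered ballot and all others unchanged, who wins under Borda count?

Borda totals with the altered ballot: Z 17, W 21, R 17, Y 23, X 12.
The winner is unchanged: still Y.

Y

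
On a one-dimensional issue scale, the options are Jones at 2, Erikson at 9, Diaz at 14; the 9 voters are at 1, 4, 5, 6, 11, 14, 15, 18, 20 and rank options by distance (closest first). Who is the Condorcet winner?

With single-peaked preferences on a line, the Condorcet winner is the candidate closest to the median voter.
The median voter (position 11) is closest to Erikson at 9.
Check: Erikson vs Diaz — voters closer to Erikson: 5 of 9.

Erikson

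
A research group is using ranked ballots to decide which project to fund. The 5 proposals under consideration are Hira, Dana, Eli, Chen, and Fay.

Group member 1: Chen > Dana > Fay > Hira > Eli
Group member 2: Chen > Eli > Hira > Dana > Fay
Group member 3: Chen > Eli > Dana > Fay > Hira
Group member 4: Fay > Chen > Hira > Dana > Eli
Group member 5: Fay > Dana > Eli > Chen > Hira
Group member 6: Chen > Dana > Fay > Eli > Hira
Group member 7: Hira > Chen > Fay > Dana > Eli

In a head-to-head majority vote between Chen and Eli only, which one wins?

Chen

Ballots ranking Chen above Eli: 6.
Ballots ranking Eli above Chen: 1.
Chen wins the head-to-head, 6–1.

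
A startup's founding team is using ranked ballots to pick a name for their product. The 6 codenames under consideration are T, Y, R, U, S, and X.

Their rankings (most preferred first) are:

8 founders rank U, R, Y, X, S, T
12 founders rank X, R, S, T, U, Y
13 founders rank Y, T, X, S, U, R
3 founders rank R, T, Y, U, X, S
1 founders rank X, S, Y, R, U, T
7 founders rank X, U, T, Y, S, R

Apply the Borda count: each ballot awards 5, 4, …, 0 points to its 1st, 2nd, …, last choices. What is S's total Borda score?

81

Borda scores:
  T: 8·0 + 12·2 + 13·4 + 3·4 + 0 + 7·3 = 109
  Y: 8·3 + 12·0 + 13·5 + 3·3 + 3 + 7·2 = 115
  R: 8·4 + 12·4 + 13·0 + 3·5 + 2 + 7·0 = 97
  U: 8·5 + 12·1 + 13·1 + 3·2 + 1 + 7·4 = 100
  S: 8·1 + 12·3 + 13·2 + 3·0 + 4 + 7·1 = 81
  X: 8·2 + 12·5 + 13·3 + 3·1 + 5 + 7·5 = 158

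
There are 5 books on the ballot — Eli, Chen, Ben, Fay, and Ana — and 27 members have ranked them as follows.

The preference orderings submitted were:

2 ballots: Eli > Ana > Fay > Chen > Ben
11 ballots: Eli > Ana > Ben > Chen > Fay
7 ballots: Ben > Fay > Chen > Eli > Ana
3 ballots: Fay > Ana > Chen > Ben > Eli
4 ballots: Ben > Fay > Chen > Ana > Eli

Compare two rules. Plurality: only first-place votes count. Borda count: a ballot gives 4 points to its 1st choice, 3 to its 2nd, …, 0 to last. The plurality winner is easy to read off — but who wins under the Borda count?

Ben

Plurality first-place counts: Eli 13, Chen 0, Ben 11, Fay 3, Ana 0 → Eli.
Borda totals: Eli 59, Chen 41, Ben 69, Fay 49, Ana 52 → Ben.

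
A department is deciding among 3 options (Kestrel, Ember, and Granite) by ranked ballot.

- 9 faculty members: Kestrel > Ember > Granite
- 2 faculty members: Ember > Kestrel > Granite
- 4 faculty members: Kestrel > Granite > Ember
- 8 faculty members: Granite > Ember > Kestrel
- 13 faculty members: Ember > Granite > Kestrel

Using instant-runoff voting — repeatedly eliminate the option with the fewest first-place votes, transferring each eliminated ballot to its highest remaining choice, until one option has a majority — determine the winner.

Round 1: Ember 15, Kestrel 13, Granite 8. Granite has the fewest and is eliminated.
Round 2: Ember 23, Kestrel 13. Ember has a majority.

Ember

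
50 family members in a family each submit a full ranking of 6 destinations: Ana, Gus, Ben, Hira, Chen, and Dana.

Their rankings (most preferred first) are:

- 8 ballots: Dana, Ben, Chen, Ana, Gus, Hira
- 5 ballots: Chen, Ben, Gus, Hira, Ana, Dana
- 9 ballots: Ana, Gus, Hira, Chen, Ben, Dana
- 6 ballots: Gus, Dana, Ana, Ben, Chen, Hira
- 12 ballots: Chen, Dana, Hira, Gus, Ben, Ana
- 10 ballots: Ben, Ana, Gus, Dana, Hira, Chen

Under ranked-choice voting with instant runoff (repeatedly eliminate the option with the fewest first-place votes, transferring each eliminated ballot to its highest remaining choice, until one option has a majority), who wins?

Round 1: Chen 17, Ben 10, Ana 9, Dana 8, Gus 6, Hira 0. Hira has the fewest and is eliminated.
Round 2: Chen 17, Ben 10, Ana 9, Dana 8, Gus 6. Gus has the fewest and is eliminated.
Round 3: Chen 17, Dana 14, Ben 10, Ana 9. Ana has the fewest and is eliminated.
Round 4: Chen 26, Dana 14, Ben 10. Chen has a majority.

Chen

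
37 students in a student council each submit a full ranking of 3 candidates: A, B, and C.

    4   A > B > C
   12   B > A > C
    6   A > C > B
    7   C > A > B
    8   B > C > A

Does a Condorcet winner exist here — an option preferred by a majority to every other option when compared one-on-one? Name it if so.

Head-to-head results (37 voters total):
A vs B: B wins 20–17.
A vs C: A wins 22–15.
B vs C: B wins 24–13.
B beats each rival — A (20–17), C (24–13) — so B is the Condorcet winner.

B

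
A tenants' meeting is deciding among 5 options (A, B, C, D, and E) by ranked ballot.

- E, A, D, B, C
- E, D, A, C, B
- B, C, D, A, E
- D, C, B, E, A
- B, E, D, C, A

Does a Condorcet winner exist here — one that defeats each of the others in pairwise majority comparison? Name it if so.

Head-to-head results (5 voters total):
A vs B: B wins 3–2.
A vs C: C wins 3–2.
A vs D: D wins 4–1.
A vs E: E wins 4–1.
B vs C: B wins 3–2.
B vs D: D wins 3–2.
B vs E: B wins 3–2.
C vs D: D wins 4–1.
C vs E: E wins 3–2.
D vs E: E wins 3–2.
No candidate beats all others: B beats E beats D beats B, a majority cycle.

There is no Condorcet winner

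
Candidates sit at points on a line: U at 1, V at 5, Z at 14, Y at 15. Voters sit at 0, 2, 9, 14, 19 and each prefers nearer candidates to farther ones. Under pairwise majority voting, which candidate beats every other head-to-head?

With single-peaked preferences on a line, the Condorcet winner is the candidate closest to the median voter.
The median voter (position 9) is closest to V at 5.
Check: V vs Y — voters closer to V: 3 of 5.

V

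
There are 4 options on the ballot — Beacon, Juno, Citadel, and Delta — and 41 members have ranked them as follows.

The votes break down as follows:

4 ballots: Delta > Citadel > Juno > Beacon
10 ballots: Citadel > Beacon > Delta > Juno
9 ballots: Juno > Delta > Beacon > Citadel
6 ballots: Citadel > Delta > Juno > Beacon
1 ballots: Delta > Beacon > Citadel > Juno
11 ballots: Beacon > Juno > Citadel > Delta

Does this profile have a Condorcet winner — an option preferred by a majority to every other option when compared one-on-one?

Head-to-head results (41 voters total):
Beacon vs Juno: Beacon wins 22–19.
Beacon vs Citadel: Beacon wins 21–20.
Beacon vs Delta: Beacon wins 21–20.
Juno vs Citadel: Citadel wins 21–20.
Juno vs Delta: Delta wins 21–20.
Citadel vs Delta: Citadel wins 27–14.
Beacon beats each rival — Juno (22–19), Citadel (21–20), Delta (21–20) — so Beacon is the Condorcet winner.

Yes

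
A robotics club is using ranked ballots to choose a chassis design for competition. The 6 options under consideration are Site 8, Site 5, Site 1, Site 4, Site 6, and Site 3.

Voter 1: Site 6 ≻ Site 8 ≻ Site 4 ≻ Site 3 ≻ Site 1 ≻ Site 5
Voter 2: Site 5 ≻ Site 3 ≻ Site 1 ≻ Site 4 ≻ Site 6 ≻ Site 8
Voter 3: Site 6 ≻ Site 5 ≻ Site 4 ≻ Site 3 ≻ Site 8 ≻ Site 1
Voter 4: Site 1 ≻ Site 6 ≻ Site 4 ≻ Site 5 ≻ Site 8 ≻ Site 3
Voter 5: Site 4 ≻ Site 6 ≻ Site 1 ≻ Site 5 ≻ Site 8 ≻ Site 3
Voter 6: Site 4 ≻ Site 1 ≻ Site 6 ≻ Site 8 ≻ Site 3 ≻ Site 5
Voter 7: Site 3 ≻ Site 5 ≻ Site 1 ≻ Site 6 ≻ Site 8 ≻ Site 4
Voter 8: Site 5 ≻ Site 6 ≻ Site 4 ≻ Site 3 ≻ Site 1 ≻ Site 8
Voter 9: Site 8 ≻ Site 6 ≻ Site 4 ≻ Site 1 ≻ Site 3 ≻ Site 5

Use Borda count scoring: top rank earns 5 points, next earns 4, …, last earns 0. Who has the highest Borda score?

Site 6

Borda scores:
  Site 8: 4 + 0 + 1 + 1 + 1 + 2 + 1 + 0 + 5 = 15
  Site 5: 0 + 5 + 4 + 2 + 2 + 0 + 4 + 5 + 0 = 22
  Site 1: 1 + 3 + 0 + 5 + 3 + 4 + 3 + 1 + 2 = 22
  Site 4: 3 + 2 + 3 + 3 + 5 + 5 + 0 + 3 + 3 = 27
  Site 6: 5 + 1 + 5 + 4 + 4 + 3 + 2 + 4 + 4 = 32
  Site 3: 2 + 4 + 2 + 0 + 0 + 1 + 5 + 2 + 1 = 17
Site 6 has the highest total.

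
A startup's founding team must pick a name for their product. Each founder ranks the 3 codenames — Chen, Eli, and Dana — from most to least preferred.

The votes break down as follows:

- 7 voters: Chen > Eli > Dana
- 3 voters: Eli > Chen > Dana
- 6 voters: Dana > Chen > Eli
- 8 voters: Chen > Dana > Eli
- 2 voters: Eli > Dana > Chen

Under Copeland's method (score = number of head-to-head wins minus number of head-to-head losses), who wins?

Pairwise results:
  Chen vs Eli: Chen wins 21–5.
  Chen vs Dana: Chen wins 18–8.
  Eli vs Dana: Dana wins 14–12.
Copeland scores (wins − losses):
  Chen: 2 − 0 = 2
  Eli: 0 − 2 = -2
  Dana: 1 − 1 = 0
Chen has the best Copeland score.

Chen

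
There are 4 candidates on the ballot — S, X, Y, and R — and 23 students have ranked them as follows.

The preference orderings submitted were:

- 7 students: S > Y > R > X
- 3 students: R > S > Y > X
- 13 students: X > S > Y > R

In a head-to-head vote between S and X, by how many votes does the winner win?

3

Ballots ranking S above X: 7+3 = 10.
Ballots ranking X above S: 13.
X wins 13–10, a margin of 3.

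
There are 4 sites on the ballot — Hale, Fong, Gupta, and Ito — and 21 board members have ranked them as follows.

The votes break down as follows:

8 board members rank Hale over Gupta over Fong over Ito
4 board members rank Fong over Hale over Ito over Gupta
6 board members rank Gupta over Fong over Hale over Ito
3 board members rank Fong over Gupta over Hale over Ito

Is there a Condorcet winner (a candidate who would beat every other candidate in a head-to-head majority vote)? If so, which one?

None — there is no Condorcet winner

Head-to-head results (21 voters total):
Hale vs Fong: Fong wins 13–8.
Hale vs Gupta: Hale wins 12–9.
Hale vs Ito: Hale wins 21–0.
Fong vs Gupta: Gupta wins 14–7.
Fong vs Ito: Fong wins 21–0.
Gupta vs Ito: Gupta wins 17–4.
No candidate beats all others: Hale beats Gupta beats Fong beats Hale, a majority cycle.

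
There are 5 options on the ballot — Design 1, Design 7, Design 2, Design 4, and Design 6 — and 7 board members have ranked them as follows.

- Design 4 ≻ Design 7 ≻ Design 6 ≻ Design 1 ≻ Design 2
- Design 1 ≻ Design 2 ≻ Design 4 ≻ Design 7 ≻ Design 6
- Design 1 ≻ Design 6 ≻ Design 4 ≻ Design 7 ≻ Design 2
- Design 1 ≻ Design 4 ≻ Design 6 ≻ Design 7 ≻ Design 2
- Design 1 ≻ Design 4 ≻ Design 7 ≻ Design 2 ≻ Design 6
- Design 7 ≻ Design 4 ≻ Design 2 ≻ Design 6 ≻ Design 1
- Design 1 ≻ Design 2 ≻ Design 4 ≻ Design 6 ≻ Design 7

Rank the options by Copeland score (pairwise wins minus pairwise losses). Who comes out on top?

Pairwise results:
  Design 1 vs Design 7: Design 1 wins 5–2.
  Design 1 vs Design 2: Design 1 wins 6–1.
  Design 1 vs Design 4: Design 1 wins 5–2.
  Design 1 vs Design 6: Design 1 wins 5–2.
  Design 7 vs Design 2: Design 7 wins 5–2.
  Design 7 vs Design 4: Design 4 wins 6–1.
  Design 7 vs Design 6: Design 7 wins 4–3.
  Design 2 vs Design 4: Design 4 wins 5–2.
  Design 2 vs Design 6: Design 2 wins 4–3.
  Design 4 vs Design 6: Design 4 wins 6–1.
Copeland scores (wins − losses):
  Design 1: 4 − 0 = 4
  Design 7: 2 − 2 = 0
  Design 2: 1 − 3 = -2
  Design 4: 3 − 1 = 2
  Design 6: 0 − 4 = -4
Design 1 has the best Copeland score.

Design 1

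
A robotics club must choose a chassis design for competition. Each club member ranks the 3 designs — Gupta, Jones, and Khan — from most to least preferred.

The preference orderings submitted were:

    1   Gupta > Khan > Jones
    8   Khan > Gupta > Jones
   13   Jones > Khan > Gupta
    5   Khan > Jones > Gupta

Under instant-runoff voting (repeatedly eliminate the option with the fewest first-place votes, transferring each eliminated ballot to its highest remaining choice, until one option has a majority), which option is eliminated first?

Gupta

Round 1: Jones 13, Khan 13, Gupta 1. Gupta has the fewest and is eliminated.
Round 2: Khan 14, Jones 13. Khan has a majority.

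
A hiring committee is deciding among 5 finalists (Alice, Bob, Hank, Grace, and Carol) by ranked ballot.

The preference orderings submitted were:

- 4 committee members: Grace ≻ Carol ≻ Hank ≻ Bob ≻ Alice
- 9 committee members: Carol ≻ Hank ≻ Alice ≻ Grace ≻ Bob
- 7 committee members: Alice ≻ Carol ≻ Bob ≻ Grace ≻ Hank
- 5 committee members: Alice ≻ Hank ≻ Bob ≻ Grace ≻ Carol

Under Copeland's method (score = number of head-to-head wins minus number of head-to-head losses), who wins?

Carol

Pairwise results:
  Alice vs Bob: Alice wins 21–4.
  Alice vs Hank: Hank wins 13–12.
  Alice vs Grace: Alice wins 21–4.
  Alice vs Carol: Carol wins 13–12.
  Bob vs Hank: Hank wins 18–7.
  Bob vs Grace: Grace wins 13–12.
  Bob vs Carol: Carol wins 20–5.
  Hank vs Grace: Hank wins 14–11.
  Hank vs Carol: Carol wins 20–5.
  Grace vs Carol: Carol wins 16–9.
Copeland scores (wins − losses):
  Alice: 2 − 2 = 0
  Bob: 0 − 4 = -4
  Hank: 3 − 1 = 2
  Grace: 1 − 3 = -2
  Carol: 4 − 0 = 4
Carol has the best Copeland score.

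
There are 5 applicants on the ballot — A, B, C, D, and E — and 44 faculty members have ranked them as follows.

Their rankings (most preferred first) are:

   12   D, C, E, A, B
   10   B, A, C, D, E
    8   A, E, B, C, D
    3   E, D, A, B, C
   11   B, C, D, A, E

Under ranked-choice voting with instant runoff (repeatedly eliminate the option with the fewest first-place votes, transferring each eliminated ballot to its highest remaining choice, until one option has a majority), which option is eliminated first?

Round 1: B 21, D 12, A 8, E 3, C 0. C has the fewest and is eliminated.
Round 2: B 21, D 12, A 8, E 3. E has the fewest and is eliminated.
Round 3: B 21, D 15, A 8. A has the fewest and is eliminated.
Round 4: B 29, D 15. B has a majority.

C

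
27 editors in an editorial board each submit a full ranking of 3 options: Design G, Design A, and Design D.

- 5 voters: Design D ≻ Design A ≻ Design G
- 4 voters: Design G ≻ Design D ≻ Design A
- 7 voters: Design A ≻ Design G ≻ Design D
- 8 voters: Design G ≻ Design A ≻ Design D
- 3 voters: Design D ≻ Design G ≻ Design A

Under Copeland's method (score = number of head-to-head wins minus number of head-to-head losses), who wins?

Pairwise results:
  Design G vs Design A: Design G wins 15–12.
  Design G vs Design D: Design G wins 19–8.
  Design A vs Design D: Design A wins 15–12.
Copeland scores (wins − losses):
  Design G: 2 − 0 = 2
  Design A: 1 − 1 = 0
  Design D: 0 − 2 = -2
Design G has the best Copeland score.

Design G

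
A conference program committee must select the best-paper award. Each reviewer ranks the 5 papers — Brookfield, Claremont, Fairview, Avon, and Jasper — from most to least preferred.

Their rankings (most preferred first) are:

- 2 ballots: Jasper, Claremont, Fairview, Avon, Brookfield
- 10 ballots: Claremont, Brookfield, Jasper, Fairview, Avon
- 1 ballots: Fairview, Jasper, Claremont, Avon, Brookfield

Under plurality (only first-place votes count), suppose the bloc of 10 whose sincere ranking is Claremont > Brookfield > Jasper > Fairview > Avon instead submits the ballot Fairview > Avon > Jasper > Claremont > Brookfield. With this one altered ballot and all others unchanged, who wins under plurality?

First-place totals with the altered ballot: Brookfield 0, Claremont 0, Fairview 11, Avon 0, Jasper 2.
The switch changes the winner from Claremont to Fairview.

Fairview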